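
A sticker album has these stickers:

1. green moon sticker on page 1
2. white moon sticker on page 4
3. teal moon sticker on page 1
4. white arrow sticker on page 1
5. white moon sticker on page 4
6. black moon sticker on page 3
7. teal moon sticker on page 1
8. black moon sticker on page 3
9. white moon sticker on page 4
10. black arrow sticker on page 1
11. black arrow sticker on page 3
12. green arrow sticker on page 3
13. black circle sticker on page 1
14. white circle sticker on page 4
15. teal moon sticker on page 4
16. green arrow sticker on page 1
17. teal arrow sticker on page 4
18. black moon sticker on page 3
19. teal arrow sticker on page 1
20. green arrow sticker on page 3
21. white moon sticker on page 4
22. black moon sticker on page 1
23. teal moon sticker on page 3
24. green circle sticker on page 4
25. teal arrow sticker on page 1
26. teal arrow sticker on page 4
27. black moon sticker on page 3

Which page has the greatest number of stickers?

Counts by page: page 1→10, page 4→9, page 3→8.
The maximum is 10, held uniquely by page 1.

page 1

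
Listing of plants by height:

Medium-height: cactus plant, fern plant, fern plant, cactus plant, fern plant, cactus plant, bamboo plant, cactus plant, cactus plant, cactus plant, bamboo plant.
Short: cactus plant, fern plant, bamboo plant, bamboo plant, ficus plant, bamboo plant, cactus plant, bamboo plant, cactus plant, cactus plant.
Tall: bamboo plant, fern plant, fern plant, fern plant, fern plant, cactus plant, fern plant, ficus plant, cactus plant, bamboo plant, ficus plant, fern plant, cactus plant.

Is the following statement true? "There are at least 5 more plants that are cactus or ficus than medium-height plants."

There are 16 plants that are cactus or ficus.
There are 11 medium-height plants.
The claim requires 16 − 11 = 5 ≥ 5, which holds.

True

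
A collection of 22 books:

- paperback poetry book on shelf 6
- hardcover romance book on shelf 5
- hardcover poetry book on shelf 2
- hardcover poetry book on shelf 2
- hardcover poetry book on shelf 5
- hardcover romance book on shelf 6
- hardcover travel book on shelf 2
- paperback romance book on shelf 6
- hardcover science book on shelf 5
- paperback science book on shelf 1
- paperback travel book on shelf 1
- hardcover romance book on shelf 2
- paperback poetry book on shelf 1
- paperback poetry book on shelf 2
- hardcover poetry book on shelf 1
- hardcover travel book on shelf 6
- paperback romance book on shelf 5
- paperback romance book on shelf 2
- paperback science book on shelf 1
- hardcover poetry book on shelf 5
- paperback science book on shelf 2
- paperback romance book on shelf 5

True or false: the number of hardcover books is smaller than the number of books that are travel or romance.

False

There are 11 hardcover books.
There are 10 books that are travel or romance.
The claim requires 11 < 10, which does not hold.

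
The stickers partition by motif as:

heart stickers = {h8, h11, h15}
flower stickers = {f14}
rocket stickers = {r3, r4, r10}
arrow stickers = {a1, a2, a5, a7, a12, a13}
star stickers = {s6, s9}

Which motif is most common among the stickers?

arrow

Counts by motif: arrow 6, rocket 3, heart 3, star 2, flower 1.
The maximum is 6, held uniquely by arrow.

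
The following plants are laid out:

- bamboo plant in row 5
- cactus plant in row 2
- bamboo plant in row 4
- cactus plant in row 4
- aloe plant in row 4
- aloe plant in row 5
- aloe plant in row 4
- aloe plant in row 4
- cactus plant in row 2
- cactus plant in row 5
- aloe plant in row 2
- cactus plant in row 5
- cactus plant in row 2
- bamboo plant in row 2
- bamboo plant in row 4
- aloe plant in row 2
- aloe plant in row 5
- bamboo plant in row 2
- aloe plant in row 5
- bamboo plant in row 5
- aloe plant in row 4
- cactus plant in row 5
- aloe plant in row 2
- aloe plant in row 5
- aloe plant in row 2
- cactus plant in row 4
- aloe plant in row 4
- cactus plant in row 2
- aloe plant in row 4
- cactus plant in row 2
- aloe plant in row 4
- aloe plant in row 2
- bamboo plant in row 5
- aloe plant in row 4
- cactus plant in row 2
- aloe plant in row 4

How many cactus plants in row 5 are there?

3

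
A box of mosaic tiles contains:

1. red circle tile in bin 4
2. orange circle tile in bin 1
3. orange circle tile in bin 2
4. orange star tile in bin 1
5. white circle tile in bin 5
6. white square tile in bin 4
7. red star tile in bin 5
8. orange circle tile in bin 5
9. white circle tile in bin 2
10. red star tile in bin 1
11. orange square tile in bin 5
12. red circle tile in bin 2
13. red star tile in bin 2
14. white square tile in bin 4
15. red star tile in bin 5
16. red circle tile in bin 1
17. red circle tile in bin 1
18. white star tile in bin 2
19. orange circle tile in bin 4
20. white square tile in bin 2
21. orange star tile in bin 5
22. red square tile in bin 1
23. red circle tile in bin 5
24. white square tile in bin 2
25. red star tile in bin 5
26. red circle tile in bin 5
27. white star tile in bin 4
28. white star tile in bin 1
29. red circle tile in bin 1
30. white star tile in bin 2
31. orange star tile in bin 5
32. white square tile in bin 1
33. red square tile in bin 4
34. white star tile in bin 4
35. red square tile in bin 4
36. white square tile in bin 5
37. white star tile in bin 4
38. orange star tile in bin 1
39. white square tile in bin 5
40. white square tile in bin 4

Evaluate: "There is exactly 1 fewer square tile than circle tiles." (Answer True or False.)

square tiles: 12.
circle tiles: 13.
The claim requires 13 − 12 (= 1) to equal 1, which holds.

True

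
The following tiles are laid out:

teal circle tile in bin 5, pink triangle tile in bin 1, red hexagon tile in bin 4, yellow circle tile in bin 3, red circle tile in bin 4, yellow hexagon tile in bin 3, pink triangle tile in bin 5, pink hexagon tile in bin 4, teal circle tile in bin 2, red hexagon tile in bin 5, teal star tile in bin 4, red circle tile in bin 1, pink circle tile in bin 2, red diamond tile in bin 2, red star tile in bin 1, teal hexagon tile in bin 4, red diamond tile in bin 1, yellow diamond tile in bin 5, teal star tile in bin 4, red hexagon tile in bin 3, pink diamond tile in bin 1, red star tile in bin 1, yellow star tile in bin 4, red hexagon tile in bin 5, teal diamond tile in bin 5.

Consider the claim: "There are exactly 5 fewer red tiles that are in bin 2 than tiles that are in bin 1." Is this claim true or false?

There is 1 red tile in bin 2.
There are 6 tiles in bin 1.
The claim requires 6 − 1 (= 5) to equal 5, which holds.

True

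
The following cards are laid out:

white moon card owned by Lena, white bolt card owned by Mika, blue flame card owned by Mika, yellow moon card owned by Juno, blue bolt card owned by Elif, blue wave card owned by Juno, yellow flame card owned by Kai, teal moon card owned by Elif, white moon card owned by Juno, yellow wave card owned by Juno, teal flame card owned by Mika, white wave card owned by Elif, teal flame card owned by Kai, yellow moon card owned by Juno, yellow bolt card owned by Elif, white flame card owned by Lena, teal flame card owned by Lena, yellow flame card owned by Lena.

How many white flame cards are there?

1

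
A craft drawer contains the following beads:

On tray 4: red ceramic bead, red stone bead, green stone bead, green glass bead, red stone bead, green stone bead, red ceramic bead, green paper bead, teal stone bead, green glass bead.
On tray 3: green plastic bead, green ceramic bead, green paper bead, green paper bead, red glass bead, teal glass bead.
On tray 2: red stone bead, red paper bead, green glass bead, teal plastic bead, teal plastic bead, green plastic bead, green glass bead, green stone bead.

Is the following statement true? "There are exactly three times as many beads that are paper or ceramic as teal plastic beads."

False

|beads that are paper or ceramic| = 7.
|teal plastic beads| = 2.
The claim requires 7 = 3 × 2 = 6, which does not hold.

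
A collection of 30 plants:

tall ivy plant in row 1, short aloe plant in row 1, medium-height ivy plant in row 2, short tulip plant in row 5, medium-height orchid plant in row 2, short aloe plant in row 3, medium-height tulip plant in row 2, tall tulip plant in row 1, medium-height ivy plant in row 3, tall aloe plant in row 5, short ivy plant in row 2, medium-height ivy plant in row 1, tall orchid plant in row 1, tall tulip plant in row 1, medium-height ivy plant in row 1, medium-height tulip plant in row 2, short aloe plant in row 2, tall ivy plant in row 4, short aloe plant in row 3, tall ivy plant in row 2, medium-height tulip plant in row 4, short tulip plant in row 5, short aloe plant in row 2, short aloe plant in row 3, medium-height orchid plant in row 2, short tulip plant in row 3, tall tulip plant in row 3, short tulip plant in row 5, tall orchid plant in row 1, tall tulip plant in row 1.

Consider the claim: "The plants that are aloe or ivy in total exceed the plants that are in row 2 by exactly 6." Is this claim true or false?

|plants that are aloe or ivy| = 15.
|plants in row 2| = 9.
The claim requires 15 − 9 (= 6) to equal 6, which holds.

True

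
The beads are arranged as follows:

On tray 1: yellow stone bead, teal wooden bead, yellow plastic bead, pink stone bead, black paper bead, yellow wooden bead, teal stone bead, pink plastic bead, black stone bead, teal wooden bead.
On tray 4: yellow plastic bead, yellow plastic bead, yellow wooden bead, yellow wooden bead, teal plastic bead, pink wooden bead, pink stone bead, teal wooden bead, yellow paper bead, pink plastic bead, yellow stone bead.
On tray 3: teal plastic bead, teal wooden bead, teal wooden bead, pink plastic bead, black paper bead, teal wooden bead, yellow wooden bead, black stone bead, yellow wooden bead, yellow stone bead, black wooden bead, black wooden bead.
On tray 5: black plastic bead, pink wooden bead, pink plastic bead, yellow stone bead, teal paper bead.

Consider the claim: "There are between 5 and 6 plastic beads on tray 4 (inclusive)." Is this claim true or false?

There are 4 plastic beads on tray 4.
The claim requires 5 ≤ 4 ≤ 6, which does not hold.

False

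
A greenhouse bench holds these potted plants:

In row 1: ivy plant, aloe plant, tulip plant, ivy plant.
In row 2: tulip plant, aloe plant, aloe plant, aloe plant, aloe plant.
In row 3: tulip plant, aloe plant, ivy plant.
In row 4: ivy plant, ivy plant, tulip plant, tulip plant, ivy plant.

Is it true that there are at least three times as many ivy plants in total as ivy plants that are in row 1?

ivy plants: 6.
ivy plants in row 1: 2.
The claim requires 6 ≥ 3 × 2 = 6, which holds.

True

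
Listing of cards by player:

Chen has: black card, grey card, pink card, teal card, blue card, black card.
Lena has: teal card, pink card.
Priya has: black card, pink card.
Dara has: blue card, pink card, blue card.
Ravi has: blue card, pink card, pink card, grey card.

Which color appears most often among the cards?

Counts by color: pink 6, blue 4, black 3, teal 2, grey 2.
The maximum is 6, held uniquely by pink.

pink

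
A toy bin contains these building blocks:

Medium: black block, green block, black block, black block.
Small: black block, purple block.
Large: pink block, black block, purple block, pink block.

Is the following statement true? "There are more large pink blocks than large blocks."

False

There are 2 large pink blocks.
There are 4 large blocks.
The claim requires 2 > 4, which does not hold.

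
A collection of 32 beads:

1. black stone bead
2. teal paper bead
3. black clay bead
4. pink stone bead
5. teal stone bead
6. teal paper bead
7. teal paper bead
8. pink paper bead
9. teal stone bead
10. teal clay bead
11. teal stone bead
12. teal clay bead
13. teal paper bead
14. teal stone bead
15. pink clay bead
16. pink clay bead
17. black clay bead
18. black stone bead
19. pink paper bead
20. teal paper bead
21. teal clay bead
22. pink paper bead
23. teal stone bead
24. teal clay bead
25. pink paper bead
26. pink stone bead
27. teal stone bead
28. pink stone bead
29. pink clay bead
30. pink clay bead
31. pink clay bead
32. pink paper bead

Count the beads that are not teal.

17

Total beads: 32; with the excluded value: 15; remaining 32 − 15 = 17.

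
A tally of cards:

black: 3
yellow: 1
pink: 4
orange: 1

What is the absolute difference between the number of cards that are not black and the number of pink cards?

cards that are not black: 6. pink cards: 4.
|6 − 4| = 6 − 4 = 2.

2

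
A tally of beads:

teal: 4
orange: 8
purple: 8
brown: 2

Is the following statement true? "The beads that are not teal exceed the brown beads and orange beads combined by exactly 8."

|beads that are not teal| = 18.
brown beads: 2; orange beads: 8; combined: 2 + 8 = 10.
The claim requires 18 − 10 (= 8) to equal 8, which holds.

True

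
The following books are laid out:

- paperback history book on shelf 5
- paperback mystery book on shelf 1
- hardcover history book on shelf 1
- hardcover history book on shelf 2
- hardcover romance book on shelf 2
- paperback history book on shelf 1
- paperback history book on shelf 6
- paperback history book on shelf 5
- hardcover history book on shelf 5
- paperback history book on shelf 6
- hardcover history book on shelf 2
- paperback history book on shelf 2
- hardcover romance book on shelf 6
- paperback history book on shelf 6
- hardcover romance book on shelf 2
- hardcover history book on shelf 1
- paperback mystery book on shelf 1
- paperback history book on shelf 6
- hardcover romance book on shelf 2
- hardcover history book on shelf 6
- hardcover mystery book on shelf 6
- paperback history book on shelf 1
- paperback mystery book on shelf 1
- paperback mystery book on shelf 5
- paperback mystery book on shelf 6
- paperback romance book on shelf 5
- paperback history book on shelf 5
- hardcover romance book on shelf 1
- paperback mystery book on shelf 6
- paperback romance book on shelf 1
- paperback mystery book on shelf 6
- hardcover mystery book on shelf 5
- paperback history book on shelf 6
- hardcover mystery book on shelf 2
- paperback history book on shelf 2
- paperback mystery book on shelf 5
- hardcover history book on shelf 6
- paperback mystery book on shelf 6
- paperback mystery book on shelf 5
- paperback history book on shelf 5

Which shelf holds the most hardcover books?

shelf 2

Counts by shelf (restricted to hardcover books): shelf 2→6, shelf 6→4, shelf 1→3, shelf 5→2.
The maximum is 6, held uniquely by shelf 2.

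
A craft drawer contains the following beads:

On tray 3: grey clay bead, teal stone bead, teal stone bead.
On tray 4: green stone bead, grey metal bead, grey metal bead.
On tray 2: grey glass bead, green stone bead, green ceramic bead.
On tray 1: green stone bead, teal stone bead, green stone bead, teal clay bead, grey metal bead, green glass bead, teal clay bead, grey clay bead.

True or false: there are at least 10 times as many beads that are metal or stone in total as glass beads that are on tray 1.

There are 10 beads that are metal or stone.
There is 1 glass bead on tray 1.
The claim requires 10 ≥ 10 × 1 = 10, which holds.

True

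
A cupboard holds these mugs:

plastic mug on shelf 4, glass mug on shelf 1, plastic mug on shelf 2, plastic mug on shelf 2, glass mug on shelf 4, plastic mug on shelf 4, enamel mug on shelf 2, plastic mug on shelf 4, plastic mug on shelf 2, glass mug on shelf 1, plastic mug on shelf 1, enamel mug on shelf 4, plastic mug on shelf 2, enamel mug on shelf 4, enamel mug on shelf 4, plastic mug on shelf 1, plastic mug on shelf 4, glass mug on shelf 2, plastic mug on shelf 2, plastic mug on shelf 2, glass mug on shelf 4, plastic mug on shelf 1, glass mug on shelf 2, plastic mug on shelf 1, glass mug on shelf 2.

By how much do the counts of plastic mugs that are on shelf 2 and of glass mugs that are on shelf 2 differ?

plastic mugs on shelf 2: 6. glass mugs on shelf 2: 3.
|6 − 3| = 6 − 3 = 3.

3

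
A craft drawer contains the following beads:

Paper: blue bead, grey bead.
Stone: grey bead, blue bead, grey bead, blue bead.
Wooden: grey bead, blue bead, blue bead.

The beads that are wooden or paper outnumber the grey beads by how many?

1

beads that are wooden or paper: 5.
grey beads: 4.
5 − 4 = 1.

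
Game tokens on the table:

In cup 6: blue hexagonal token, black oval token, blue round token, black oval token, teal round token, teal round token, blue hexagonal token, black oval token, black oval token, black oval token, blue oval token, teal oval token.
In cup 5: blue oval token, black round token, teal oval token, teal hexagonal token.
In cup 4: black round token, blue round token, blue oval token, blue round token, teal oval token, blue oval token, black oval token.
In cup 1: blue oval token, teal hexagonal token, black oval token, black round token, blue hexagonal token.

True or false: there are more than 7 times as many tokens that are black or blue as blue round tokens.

False

tokens that are black or blue: 21.
blue round tokens: 3.
The claim requires 21 > 7 × 3 = 21, which does not hold.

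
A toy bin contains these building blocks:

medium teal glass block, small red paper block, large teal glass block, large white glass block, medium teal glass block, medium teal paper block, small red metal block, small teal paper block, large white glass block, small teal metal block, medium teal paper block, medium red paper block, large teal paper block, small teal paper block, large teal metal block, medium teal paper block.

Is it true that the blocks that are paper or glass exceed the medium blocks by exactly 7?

True

There are 13 blocks that are paper or glass.
There are 6 medium blocks.
The claim requires 13 − 6 (= 7) to equal 7, which holds.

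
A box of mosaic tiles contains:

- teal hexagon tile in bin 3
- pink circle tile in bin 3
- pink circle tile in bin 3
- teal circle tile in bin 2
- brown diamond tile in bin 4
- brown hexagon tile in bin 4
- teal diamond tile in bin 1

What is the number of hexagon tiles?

2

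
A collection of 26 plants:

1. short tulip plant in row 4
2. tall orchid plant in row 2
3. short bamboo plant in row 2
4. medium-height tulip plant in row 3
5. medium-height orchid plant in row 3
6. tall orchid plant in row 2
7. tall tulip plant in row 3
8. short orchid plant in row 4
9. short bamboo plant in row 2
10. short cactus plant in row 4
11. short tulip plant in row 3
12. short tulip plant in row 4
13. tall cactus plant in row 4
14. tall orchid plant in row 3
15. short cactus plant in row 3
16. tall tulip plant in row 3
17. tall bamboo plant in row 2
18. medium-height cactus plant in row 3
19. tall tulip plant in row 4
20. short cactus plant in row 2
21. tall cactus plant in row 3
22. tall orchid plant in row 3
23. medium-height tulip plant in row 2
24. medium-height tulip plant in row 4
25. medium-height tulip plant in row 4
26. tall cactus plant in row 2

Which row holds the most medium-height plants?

Counts by row (restricted to medium-height plants): row 3→3, row 4→2, row 2→1.
The maximum is 3, held uniquely by row 3.

row 3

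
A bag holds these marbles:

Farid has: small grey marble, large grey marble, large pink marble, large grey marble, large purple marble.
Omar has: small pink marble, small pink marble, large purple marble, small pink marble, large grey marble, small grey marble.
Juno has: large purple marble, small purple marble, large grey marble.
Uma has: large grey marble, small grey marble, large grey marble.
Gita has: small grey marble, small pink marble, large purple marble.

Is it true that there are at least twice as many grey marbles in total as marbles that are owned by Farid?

True

grey marbles: 10.
marbles owned by Farid: 5.
The claim requires 10 ≥ 2 × 5 = 10, which holds.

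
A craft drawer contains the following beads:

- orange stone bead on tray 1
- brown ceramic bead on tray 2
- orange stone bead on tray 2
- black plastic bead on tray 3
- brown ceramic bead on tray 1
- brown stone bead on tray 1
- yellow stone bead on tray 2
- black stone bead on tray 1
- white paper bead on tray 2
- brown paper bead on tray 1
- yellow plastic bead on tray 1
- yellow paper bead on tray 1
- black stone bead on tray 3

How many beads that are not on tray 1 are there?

6

Total beads: 13; with the excluded value: 7; remaining 13 − 7 = 6.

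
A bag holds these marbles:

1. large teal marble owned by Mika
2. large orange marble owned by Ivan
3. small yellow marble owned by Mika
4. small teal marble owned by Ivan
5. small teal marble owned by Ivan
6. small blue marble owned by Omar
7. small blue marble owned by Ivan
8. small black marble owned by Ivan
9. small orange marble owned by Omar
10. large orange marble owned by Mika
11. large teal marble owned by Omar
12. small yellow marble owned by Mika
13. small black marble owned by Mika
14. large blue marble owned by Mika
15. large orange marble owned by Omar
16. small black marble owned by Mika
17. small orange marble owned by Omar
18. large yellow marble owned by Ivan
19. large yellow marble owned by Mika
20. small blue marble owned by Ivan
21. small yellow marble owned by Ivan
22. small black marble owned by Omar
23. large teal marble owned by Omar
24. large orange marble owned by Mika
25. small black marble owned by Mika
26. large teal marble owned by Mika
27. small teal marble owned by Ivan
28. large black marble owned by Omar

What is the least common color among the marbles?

blue

Counts by color: teal 7, black 6, orange 6, yellow 5, blue 4.
The minimum is 4, held uniquely by blue.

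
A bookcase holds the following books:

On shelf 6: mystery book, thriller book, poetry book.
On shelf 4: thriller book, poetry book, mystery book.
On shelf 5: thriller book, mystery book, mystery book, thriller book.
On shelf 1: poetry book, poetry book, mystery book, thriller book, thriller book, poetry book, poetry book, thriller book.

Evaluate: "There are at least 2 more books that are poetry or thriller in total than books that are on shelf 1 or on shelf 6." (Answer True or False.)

True

|books that are poetry or thriller| = 13.
|books on shelf 1 or on shelf 6| = 11.
The claim requires 13 − 11 = 2 ≥ 2, which holds.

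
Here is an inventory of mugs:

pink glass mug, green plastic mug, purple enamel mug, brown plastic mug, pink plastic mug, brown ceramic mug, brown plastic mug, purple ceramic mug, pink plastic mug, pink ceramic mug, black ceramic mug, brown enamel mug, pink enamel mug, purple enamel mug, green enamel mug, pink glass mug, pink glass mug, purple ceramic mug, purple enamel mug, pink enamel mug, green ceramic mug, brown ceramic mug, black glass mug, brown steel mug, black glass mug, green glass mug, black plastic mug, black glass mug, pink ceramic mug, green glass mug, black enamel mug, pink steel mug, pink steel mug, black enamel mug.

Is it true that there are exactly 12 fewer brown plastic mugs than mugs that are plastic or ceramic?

|brown plastic mugs| = 2.
|mugs that are plastic or ceramic| = 14.
The claim requires 14 − 2 (= 12) to equal 12, which holds.

True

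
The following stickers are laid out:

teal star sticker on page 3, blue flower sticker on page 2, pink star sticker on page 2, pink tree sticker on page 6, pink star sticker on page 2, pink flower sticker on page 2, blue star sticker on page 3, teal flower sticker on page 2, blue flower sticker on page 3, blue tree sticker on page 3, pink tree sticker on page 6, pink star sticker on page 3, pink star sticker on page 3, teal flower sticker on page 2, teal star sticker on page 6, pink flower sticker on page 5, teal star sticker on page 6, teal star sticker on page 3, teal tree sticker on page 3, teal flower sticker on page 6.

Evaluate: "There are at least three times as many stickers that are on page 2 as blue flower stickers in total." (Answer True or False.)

True

|stickers on page 2| = 6.
|blue flower stickers| = 2.
The claim requires 6 ≥ 3 × 2 = 6, which holds.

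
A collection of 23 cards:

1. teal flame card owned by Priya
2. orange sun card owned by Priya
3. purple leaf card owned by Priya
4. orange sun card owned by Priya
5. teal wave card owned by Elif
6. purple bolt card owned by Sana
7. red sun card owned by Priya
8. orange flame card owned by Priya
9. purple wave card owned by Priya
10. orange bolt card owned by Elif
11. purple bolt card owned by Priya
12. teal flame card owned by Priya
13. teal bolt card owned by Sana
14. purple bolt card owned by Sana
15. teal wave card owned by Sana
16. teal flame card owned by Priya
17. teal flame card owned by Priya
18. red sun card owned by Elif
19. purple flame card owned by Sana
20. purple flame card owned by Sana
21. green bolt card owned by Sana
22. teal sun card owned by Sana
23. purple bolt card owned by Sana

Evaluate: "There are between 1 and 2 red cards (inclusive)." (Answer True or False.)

|red cards| = 2.
The claim requires 1 ≤ 2 ≤ 2, which holds.

True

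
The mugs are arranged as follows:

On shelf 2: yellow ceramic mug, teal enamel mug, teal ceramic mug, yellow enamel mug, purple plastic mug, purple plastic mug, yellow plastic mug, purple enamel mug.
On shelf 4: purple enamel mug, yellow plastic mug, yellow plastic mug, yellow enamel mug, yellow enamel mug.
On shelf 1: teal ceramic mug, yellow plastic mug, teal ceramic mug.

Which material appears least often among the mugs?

ceramic

Counts by material: plastic 6, enamel 6, ceramic 4.
The minimum is 4, held uniquely by ceramic.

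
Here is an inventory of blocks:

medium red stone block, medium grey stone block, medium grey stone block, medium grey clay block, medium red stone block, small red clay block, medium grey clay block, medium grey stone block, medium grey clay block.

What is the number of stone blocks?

5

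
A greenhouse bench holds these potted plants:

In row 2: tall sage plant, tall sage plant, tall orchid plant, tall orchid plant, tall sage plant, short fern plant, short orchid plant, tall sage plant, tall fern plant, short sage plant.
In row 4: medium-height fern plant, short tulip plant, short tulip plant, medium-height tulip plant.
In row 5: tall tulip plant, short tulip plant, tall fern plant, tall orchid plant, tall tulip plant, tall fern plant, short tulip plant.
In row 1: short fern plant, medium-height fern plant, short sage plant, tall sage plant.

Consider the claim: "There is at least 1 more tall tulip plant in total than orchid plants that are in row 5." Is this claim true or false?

There are 2 tall tulip plants.
There is 1 orchid plant in row 5.
The claim requires 2 − 1 = 1 ≥ 1, which holds.

True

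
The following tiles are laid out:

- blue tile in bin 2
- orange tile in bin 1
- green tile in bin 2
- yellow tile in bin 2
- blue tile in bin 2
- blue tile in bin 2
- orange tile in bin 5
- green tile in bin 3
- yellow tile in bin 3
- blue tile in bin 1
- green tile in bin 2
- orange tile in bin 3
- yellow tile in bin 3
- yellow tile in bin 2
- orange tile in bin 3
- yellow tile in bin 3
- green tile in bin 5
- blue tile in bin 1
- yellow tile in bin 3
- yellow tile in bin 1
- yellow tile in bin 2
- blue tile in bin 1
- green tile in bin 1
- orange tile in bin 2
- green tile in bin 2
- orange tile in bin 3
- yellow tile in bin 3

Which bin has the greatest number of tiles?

bin 2

Counts by bin: bin 2→10, bin 3→9, bin 1→6, bin 5→2.
The maximum is 10, held uniquely by bin 2.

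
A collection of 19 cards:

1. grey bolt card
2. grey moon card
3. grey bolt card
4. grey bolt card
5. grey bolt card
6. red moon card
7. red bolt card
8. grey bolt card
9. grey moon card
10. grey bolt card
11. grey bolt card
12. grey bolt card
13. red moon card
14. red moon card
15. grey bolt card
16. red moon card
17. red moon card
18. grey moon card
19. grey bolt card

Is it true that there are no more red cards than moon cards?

|red cards| = 6.
|moon cards| = 8.
The claim requires 6 ≤ 8, which holds.

True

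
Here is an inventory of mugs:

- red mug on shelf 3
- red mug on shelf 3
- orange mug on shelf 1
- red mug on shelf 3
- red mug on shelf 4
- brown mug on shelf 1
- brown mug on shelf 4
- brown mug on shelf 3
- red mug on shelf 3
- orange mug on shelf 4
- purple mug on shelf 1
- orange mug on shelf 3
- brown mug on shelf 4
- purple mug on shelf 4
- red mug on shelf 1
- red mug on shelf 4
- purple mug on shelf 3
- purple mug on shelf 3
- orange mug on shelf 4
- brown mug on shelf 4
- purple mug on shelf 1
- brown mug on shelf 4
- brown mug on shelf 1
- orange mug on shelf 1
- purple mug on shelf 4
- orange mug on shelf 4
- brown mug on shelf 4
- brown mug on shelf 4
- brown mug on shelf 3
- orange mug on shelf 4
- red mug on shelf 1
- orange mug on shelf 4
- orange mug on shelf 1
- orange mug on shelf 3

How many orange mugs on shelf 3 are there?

2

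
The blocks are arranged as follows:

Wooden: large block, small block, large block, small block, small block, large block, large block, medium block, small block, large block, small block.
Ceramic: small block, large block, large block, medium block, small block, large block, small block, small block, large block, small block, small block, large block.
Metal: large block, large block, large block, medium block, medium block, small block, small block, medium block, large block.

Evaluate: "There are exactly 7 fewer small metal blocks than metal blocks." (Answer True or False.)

small metal blocks: 2.
metal blocks: 9.
The claim requires 9 − 2 (= 7) to equal 7, which holds.

True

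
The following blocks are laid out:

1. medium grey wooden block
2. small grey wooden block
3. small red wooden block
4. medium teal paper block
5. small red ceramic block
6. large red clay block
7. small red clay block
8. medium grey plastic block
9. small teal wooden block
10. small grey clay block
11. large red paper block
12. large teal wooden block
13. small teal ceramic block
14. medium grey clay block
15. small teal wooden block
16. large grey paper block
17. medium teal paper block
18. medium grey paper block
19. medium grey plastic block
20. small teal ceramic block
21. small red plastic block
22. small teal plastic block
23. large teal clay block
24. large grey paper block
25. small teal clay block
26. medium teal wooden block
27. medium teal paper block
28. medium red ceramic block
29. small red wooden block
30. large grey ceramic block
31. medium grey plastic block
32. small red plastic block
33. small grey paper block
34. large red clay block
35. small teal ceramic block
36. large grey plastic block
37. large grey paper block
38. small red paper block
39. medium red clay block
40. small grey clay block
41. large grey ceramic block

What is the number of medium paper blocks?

4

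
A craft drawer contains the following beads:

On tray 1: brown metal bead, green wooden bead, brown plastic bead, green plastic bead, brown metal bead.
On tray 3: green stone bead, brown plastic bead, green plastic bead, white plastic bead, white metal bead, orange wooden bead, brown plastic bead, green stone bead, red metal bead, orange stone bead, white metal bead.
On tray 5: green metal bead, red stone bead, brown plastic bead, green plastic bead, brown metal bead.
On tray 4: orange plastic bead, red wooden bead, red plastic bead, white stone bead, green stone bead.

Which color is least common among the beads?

Counts by color: green 8, brown 7, white 4, red 4, orange 3.
The minimum is 3, held uniquely by orange.

orange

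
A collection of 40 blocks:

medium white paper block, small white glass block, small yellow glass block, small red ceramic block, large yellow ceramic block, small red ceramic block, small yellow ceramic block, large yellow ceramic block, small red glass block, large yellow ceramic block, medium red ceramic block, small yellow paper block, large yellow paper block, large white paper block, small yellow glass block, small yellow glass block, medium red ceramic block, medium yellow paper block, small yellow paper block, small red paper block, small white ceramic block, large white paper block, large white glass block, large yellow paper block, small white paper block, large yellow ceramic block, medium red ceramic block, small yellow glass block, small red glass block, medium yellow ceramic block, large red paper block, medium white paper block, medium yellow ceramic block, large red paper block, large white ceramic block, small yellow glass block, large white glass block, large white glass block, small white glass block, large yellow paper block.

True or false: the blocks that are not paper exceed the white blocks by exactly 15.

|blocks that are not paper| = 26.
|white blocks| = 12.
The claim requires 26 − 12 (= 14) to equal 15, which does not hold.

False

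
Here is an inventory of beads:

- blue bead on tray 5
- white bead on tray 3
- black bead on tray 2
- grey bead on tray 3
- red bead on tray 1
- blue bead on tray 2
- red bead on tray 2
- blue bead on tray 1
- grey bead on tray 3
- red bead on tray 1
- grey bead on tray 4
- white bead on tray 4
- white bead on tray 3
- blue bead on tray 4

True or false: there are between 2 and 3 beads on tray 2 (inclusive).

True

beads on tray 2: 3.
The claim requires 2 ≤ 3 ≤ 3, which holds.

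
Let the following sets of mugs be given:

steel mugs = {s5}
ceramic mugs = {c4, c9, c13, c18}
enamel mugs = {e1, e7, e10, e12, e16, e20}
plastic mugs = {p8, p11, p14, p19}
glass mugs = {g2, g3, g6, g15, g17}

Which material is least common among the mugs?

Counts by material: enamel 6, glass 5, plastic 4, ceramic 4, steel 1.
The minimum is 1, held uniquely by steel.

steel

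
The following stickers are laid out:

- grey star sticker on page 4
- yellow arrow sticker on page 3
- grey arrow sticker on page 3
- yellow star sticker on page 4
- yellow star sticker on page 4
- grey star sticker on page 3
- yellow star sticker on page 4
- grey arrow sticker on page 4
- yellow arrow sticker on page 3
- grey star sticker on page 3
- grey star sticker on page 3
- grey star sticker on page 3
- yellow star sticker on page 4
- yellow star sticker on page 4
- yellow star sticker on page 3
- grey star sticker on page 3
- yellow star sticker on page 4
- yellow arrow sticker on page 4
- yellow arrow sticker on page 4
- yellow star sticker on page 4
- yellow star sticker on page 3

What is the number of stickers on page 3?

10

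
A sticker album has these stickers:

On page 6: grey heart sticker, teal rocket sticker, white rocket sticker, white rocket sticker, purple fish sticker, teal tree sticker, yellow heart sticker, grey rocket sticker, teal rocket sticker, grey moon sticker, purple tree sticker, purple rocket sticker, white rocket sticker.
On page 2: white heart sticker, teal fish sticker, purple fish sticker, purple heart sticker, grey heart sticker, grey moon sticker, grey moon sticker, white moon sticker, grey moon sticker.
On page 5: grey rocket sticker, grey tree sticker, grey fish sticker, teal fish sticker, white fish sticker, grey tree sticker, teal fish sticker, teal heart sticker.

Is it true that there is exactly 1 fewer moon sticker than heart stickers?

True

|moon stickers| = 5.
|heart stickers| = 6.
The claim requires 6 − 5 (= 1) to equal 1, which holds.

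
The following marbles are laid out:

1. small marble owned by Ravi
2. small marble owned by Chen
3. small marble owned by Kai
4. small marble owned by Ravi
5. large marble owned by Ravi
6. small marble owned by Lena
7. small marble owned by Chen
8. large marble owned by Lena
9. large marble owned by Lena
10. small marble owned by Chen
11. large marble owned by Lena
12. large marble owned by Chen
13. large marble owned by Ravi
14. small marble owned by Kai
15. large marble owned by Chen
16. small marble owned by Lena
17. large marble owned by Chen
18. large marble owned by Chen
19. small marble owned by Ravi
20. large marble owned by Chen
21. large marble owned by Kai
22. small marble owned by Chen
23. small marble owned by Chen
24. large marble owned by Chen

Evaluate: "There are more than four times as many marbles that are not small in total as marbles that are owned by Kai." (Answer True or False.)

False

There are 12 marbles that are not small.
Count of marbles owned by Kai: 3.
The claim requires 12 > 4 × 3 = 12, which does not hold.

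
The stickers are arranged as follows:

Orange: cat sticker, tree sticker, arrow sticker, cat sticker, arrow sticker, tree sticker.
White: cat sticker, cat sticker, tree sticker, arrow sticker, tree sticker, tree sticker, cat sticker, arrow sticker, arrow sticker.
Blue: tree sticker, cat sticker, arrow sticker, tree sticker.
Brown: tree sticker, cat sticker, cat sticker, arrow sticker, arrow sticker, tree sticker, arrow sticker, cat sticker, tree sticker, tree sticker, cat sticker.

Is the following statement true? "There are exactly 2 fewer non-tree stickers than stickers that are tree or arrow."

False

non-tree stickers: 19.
stickers that are tree or arrow: 20.
The claim requires 20 − 19 (= 1) to equal 2, which does not hold.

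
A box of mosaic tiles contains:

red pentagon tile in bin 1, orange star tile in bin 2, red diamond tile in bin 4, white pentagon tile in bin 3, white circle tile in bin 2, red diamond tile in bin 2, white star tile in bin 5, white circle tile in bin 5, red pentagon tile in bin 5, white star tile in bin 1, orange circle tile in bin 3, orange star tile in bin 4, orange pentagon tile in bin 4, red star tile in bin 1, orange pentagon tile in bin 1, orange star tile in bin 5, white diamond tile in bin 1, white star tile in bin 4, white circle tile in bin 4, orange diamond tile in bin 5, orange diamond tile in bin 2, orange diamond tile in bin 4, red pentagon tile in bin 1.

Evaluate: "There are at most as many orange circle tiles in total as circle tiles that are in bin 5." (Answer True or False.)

orange circle tiles: 1.
circle tiles in bin 5: 1.
The claim requires 1 ≤ 1, which holds.

True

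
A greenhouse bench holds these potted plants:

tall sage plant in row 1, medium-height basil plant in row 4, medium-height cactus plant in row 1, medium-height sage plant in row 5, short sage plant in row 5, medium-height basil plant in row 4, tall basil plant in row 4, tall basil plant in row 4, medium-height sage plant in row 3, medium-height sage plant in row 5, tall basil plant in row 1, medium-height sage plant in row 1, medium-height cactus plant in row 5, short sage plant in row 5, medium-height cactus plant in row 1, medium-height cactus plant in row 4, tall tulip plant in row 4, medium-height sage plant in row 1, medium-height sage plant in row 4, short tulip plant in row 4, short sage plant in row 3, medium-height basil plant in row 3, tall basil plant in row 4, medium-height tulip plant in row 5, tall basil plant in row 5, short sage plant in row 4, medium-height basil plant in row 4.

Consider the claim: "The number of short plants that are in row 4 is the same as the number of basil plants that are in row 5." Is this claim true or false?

short plants in row 4: 2.
basil plants in row 5: 1.
The claim requires 2 = 1, which does not hold.

False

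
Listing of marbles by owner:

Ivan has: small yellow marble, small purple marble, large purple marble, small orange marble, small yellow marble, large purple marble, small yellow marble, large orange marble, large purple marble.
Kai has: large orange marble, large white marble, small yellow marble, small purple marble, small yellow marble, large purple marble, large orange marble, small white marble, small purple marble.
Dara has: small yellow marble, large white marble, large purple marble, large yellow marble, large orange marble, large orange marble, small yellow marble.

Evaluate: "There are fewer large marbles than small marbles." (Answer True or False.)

|large marbles| = 13.
|small marbles| = 12.
The claim requires 13 < 12, which does not hold.

False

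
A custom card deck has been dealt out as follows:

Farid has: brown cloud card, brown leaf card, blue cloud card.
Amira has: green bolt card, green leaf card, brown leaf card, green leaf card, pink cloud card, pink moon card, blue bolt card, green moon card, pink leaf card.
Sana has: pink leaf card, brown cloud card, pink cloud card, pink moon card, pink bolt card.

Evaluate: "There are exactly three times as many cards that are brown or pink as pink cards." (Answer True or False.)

False

There are 11 cards that are brown or pink.
There are 7 pink cards.
The claim requires 11 = 3 × 7 = 21, which does not hold.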